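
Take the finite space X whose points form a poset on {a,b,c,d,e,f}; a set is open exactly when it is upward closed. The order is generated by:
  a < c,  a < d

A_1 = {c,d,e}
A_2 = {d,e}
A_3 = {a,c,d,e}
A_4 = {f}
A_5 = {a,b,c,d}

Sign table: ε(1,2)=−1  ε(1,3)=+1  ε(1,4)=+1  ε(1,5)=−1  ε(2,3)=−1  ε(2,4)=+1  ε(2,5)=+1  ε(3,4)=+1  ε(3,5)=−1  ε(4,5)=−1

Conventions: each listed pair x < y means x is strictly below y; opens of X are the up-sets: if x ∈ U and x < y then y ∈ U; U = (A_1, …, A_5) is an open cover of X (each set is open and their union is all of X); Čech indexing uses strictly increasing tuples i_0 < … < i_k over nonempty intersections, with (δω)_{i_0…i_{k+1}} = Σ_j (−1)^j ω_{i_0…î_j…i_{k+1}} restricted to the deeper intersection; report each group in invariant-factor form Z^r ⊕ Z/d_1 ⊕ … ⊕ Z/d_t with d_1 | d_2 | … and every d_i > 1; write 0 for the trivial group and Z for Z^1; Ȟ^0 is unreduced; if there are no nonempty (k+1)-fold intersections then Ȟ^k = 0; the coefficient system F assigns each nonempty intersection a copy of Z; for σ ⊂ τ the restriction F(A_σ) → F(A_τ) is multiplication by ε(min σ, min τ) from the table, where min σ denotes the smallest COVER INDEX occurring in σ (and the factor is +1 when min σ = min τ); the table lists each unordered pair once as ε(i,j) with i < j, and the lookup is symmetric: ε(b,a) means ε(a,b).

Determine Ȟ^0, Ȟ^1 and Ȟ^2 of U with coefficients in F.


intersection data:
  A12={d,e} A13={c,d,e} A15={c,d} A23={d,e} A25={d} A35={a,c,d}
  A123={d,e} A125={d} A135={c,d} A235={d}
  A1235={d}
C dims 5,6,4,1; δ0: rk 3, SNF 1^3; δ1: rk 3, SNF 1^3; δ2: rk 1, SNF 1^1
Ȟ^0 = (5 − 3) − 0 = 2, so Ȟ^0 ≅ Z^2
Ȟ^1 = (6 − 3) − 3 = 0, so Ȟ^1 ≅ 0
Ȟ^2 = (4 − 1) − 3 = 0, so Ȟ^2 ≅ 0

Ȟ^0 ≅ Z^2,  Ȟ^1 ≅ 0,  Ȟ^2 ≅ 0


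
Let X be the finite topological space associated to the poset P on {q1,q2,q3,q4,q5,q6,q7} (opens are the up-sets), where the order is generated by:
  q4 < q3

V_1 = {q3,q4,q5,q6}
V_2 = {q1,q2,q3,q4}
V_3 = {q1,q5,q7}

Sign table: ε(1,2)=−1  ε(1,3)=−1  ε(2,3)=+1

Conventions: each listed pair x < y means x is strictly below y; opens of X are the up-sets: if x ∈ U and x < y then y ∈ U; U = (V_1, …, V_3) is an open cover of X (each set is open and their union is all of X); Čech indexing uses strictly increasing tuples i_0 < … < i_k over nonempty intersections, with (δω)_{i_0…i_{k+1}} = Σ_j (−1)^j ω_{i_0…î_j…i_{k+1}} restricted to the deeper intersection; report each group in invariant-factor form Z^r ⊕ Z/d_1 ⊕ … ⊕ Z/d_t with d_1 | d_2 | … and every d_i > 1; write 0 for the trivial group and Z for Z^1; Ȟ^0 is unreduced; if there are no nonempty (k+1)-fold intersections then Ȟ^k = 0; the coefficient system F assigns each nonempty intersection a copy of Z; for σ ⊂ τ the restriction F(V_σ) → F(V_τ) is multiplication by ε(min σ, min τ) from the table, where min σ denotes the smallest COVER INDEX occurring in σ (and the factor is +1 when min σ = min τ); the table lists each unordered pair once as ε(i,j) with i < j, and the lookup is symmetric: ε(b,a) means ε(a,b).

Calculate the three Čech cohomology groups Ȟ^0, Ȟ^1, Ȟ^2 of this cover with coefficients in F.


nerve of the cover:
  V12={q3,q4} V13={q5} V23={q1}
C dims 3,3; δ0: rk 2, SNF 1^2
Ȟ^0 = (3 − 2) − 0 = 1, so Ȟ^0 ≅ Z
Ȟ^1 = (3 − 0) − 2 = 1, so Ȟ^1 ≅ Z
Ȟ^2 = (0 − 0) − 0 = 0, so Ȟ^2 ≅ 0

Ȟ^0(U;F) ≅ Z, Ȟ^1(U;F) ≅ Z, Ȟ^2(U;F) ≅ 0


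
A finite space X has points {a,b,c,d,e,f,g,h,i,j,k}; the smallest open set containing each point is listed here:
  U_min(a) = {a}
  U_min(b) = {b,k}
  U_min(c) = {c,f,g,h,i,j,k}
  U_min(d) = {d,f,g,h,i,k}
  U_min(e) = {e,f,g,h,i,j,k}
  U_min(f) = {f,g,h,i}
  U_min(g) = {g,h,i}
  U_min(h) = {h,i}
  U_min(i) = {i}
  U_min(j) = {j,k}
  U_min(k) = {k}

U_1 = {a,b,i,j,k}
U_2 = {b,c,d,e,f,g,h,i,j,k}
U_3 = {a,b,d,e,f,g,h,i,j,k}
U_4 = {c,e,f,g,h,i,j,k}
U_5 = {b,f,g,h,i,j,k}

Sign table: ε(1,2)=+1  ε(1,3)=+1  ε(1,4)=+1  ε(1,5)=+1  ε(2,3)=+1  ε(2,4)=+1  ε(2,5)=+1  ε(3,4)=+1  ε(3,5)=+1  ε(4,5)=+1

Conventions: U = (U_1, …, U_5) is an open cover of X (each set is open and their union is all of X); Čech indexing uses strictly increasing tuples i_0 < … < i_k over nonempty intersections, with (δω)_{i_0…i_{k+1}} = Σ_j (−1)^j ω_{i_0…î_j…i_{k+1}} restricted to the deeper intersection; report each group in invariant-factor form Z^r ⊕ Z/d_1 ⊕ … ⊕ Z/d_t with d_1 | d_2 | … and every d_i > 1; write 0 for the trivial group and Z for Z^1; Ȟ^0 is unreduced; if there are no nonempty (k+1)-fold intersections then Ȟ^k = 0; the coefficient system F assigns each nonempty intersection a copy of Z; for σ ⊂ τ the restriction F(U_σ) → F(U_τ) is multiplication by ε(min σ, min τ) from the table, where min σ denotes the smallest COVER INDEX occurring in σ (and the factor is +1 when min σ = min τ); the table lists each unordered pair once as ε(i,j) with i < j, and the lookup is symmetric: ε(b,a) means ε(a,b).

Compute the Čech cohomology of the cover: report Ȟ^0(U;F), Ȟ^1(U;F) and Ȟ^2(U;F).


nerve simplices:
  U12={b,i,j,k} U13={a,b,i,j,k} U14={i,j,k} U15={b,i,j,k} U23={b,d,e,f,g,h,i,j,k} U24={c,e,f,g,h,i,j,k} U25={b,f,g,h,i,j,k} U34={e,f,g,h,i,j,k} U35={b,f,g,h,i,j,k} U45={f,g,h,i,j,k}
  U123={b,i,j,k} U124={i,j,k} U125={b,i,j,k} U134={i,j,k} U135={b,i,j,k} U145={i,j,k} U234={e,f,g,h,i,j,k} U235={b,f,g,h,i,j,k} U245={f,g,h,i,j,k} U345={f,g,h,i,j,k}
  U1234={i,j,k} U1235={b,i,j,k} U1245={i,j,k} U1345={i,j,k} U2345={f,g,h,i,j,k}
  U12345={i,j,k}
C dims 5,10,10,5; δ0: rk 4, SNF 1^4; δ1: rk 6, SNF 1^6; δ2: rk 4, SNF 1^4
degree 0: 5−4−0 = 1 → Ȟ^0 ≅ Z
degree 1: 10−6−4 = 0 → Ȟ^1 ≅ 0
degree 2: 10−4−6 = 0 → Ȟ^2 ≅ 0

Ȟ^0 ≅ Z, Ȟ^1 ≅ 0, Ȟ^2 ≅ 0


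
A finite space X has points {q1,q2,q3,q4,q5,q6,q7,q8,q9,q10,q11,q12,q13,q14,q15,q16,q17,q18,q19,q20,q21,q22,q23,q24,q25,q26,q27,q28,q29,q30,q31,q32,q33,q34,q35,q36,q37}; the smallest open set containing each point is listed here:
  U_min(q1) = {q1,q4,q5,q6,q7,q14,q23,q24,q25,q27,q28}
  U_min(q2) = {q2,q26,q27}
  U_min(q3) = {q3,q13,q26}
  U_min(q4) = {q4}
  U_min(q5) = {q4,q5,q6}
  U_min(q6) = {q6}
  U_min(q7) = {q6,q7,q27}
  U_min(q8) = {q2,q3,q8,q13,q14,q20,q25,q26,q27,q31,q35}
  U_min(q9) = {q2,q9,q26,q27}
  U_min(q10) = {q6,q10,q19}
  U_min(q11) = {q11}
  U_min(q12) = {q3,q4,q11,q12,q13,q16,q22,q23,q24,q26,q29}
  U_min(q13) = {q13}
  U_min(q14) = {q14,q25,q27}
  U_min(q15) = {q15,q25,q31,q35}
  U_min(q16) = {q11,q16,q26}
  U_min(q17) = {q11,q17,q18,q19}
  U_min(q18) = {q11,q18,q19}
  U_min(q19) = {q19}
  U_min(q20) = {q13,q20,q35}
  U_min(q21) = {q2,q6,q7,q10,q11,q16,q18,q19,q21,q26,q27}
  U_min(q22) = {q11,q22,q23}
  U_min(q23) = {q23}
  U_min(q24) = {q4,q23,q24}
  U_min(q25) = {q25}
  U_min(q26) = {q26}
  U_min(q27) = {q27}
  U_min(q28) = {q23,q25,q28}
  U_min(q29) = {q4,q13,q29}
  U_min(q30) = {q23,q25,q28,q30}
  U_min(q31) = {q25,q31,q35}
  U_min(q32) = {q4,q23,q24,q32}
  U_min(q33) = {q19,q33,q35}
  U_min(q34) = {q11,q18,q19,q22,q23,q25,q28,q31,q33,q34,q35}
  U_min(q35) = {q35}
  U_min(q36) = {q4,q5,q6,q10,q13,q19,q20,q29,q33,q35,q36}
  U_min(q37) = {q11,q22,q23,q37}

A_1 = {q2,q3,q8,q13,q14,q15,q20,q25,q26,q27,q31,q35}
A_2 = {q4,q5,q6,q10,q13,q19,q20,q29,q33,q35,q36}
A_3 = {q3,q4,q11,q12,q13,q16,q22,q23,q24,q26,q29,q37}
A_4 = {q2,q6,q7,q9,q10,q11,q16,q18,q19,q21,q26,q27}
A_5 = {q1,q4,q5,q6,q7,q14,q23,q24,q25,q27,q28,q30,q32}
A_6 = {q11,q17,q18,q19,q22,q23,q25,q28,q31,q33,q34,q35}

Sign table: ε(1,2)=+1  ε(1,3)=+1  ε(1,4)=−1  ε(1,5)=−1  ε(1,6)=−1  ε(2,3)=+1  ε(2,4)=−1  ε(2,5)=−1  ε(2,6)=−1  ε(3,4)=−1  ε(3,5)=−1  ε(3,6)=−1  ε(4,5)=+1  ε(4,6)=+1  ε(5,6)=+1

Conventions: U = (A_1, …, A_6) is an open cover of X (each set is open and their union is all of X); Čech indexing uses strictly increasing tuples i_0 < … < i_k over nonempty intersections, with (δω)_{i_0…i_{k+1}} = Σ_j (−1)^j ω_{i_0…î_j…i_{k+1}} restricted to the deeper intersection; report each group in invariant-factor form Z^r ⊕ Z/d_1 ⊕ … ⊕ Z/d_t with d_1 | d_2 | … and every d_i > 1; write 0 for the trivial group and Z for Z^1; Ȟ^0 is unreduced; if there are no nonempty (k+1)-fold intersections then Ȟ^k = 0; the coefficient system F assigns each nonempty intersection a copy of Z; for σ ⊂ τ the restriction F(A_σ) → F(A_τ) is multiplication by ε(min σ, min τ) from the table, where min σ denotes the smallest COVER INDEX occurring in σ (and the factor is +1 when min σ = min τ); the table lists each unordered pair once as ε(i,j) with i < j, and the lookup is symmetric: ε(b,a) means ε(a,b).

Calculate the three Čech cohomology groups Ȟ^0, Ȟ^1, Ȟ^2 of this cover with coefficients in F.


Ȟ^0 = Z, Ȟ^1 = 0 and Ȟ^2 = Z/2

nerve simplices:
  A12={q13,q20,q35} A13={q3,q13,q26} A14={q2,q26,q27} A15={q14,q25,q27} A16={q25,q31,q35} A23={q4,q13,q29} A24={q6,q10,q19} A25={q4,q5,q6} A26={q19,q33,q35} A34={q11,q16,q26} A35={q4,q23,q24} A36={q11,q22,q23} A45={q6,q7,q27} A46={q11,q18,q19} A56={q23,q25,q28}
  A123={q13} A126={q35} A134={q26} A145={q27} A156={q25} A235={q4} A245={q6} A246={q19} A346={q11} A356={q23}
C dims 6,15,10; δ0: rk 5, SNF 1^5; δ1: rk 10, SNF 1^9·2
degree 0: 6−5−0 = 1 → Ȟ^0 ≅ Z
degree 1: 15−10−5 = 0 → Ȟ^1 ≅ 0
degree 2: 10−0−10 = 0 plus torsion [2] → Ȟ^2 ≅ Z/2


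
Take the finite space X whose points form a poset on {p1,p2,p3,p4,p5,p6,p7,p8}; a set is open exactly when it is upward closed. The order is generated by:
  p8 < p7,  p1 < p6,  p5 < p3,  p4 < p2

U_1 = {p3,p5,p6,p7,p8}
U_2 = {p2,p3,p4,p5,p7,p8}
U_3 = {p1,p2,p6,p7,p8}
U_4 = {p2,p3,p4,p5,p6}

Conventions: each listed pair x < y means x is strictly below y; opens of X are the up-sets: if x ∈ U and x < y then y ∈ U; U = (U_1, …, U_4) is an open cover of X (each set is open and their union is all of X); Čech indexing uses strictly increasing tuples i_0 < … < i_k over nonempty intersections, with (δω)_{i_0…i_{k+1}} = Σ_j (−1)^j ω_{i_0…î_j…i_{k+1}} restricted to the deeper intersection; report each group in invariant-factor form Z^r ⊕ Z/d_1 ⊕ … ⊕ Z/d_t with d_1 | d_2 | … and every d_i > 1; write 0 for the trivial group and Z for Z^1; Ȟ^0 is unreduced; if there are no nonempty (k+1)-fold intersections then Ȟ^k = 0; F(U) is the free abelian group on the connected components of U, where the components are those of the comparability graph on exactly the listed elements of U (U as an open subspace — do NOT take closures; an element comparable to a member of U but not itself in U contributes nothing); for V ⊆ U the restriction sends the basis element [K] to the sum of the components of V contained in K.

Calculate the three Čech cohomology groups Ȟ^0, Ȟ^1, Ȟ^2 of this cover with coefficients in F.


Ȟ^0 ≅ Z^4, Ȟ^1 ≅ 0, Ȟ^2 ≅ 0

nonempty overlaps:
  U12={p3,p5,p7,p8} U13={p6,p7,p8} U14={p3,p5,p6} U23={p2,p7,p8} U24={p2,p3,p4,p5} U34={p2,p6}
  U123={p7,p8} U124={p3,p5} U134={p6} U234={p2}
components per intersection:
  U1: {p3,p5} {p6} {p7,p8}
  U2: {p2,p4} {p3,p5} {p7,p8}
  U3: {p1,p6} {p2} {p7,p8}
  U4: {p2,p4} {p3,p5} {p6}
  U12: {p3,p5} {p7,p8}
  U13: {p6} {p7,p8}
  U14: {p3,p5} {p6}
  U23: {p2} {p7,p8}
  U24: {p2,p4} {p3,p5}
  U34: {p2} {p6}
  U123: {p7,p8}
  U124: {p3,p5}
  U134: {p6}
  U234: {p2}
C dims 12,12,4; δ0: rk 8, SNF 1^8; δ1: rk 4, SNF 1^4
degree 0: 12−8−0 = 4 → Ȟ^0 ≅ Z^4
degree 1: 12−4−8 = 0 → Ȟ^1 ≅ 0
degree 2: 4−0−4 = 0 → Ȟ^2 ≅ 0


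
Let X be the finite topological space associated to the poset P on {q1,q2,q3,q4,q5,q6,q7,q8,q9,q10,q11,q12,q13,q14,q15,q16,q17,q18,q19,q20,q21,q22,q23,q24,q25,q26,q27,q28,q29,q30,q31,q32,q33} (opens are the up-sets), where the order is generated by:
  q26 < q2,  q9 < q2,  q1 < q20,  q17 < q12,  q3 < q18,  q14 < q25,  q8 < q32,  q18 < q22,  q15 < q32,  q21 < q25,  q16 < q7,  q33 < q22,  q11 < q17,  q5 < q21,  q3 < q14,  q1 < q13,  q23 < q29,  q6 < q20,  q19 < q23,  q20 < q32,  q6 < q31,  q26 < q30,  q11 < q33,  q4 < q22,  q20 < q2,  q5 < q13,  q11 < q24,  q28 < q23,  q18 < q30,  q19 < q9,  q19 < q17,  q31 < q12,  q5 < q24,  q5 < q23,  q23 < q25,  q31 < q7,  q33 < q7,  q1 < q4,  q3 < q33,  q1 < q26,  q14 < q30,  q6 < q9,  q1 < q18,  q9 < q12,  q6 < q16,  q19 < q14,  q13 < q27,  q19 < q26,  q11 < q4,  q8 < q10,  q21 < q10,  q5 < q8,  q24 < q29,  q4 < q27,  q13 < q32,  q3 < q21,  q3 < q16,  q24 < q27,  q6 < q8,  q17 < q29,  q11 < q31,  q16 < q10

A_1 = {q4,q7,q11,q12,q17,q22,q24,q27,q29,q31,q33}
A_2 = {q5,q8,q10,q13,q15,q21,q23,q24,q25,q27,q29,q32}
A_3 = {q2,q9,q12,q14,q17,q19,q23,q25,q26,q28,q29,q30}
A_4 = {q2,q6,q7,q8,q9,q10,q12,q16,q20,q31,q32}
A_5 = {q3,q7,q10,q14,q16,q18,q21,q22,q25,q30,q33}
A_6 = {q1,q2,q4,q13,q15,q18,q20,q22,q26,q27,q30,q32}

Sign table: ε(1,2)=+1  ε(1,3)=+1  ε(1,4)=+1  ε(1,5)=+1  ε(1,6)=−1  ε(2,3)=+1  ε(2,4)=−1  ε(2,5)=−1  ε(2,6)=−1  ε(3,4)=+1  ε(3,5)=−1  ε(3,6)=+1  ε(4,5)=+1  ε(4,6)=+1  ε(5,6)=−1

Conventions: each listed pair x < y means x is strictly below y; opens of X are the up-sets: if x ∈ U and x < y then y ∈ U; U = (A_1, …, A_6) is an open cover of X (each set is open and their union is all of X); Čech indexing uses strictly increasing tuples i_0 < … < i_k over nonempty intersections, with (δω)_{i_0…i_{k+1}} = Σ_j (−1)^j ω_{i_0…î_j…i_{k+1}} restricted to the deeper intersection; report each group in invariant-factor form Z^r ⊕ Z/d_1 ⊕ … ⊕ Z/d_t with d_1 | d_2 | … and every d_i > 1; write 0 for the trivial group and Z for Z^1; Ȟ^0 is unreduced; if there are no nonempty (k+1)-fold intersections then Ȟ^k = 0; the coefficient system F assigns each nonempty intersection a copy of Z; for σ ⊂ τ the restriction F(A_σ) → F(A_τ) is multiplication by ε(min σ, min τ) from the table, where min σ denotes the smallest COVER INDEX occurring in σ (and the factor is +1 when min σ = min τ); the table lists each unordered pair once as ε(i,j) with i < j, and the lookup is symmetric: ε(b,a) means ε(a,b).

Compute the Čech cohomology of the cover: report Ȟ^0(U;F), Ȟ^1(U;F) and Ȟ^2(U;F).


nonempty intersections:
  A12={q24,q27,q29} A13={q12,q17,q29} A14={q7,q12,q31} A15={q7,q22,q33} A16={q4,q22,q27} A23={q23,q25,q29} A24={q8,q10,q32} A25={q10,q21,q25} A26={q13,q15,q27,q32} A34={q2,q9,q12} A35={q14,q25,q30} A36={q2,q26,q30} A45={q7,q10,q16} A46={q2,q20,q32} A56={q18,q22,q30}
  A123={q29} A126={q27} A134={q12} A145={q7} A156={q22} A235={q25} A245={q10} A246={q32} A346={q2} A356={q30}
C dims 6,15,10; δ0: rk 6, SNF 1^5·2; δ1: rk 9, SNF 1^9
Ȟ^0: (6−6)−0=0 ⇒ 0
Ȟ^1: (15−9)−6=0 plus torsion [2] ⇒ Z/2
Ȟ^2: (10−0)−9=1 ⇒ Z

Ȟ^0 = 0; Ȟ^1 = Z/2; Ȟ^2 = Z


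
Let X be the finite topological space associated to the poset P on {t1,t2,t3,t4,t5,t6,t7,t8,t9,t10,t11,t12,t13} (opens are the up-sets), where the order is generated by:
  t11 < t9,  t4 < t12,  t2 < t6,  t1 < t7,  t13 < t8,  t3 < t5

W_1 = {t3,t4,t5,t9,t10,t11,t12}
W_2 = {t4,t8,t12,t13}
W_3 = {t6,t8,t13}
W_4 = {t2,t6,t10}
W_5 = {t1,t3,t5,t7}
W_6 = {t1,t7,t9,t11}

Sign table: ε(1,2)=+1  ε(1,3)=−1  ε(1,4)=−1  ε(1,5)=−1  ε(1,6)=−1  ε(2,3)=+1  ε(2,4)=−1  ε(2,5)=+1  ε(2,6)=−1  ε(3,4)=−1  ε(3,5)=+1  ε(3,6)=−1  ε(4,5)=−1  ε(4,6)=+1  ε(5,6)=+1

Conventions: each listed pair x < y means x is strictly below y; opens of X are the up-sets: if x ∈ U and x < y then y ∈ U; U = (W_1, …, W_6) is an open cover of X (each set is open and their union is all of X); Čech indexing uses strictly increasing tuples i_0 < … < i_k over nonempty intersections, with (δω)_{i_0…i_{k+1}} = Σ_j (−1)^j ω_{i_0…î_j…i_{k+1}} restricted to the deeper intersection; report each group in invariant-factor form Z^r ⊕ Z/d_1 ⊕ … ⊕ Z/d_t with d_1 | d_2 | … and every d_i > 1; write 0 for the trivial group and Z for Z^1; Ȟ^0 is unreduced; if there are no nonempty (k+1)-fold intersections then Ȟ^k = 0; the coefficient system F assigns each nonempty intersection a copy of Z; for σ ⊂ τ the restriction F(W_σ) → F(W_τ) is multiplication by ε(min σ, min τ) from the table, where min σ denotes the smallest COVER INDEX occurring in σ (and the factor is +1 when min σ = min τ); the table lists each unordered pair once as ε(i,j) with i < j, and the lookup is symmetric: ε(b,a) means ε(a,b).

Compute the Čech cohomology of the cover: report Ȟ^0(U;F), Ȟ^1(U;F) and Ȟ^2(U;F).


cover nerve:
  W12={t4,t12} W14={t10} W15={t3,t5} W16={t9,t11} W23={t8,t13} W34={t6} W56={t1,t7}
C dims 6,7; δ0: rk 5, SNF 1^5
Ȟ^0: (6−5)−0=1 ⇒ Z
Ȟ^1: (7−0)−5=2 ⇒ Z^2
Ȟ^2: (0−0)−0=0 ⇒ 0

Ȟ^0(U;F) ≅ Z,  Ȟ^1(U;F) ≅ Z^2,  Ȟ^2(U;F) ≅ 0


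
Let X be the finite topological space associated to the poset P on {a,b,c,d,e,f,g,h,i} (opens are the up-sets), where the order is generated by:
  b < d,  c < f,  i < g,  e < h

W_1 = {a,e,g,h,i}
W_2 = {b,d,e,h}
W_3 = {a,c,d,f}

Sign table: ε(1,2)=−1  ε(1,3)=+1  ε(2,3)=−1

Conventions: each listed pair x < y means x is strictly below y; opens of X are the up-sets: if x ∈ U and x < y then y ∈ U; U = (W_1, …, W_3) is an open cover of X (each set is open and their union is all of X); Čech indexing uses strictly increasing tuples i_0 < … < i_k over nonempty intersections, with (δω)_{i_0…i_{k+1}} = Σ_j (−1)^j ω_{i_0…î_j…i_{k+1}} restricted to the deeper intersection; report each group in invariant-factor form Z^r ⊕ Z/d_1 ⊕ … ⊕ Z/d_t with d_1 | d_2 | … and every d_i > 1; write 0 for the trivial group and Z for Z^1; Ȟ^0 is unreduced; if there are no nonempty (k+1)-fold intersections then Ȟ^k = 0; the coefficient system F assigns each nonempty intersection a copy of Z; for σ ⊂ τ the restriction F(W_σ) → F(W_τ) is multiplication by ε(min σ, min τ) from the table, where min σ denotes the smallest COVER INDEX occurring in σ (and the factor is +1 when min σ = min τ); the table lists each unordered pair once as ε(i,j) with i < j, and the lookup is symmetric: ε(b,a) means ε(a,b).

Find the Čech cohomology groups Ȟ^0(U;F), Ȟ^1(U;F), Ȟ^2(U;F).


intersection data:
  W12={e,h} W13={a} W23={d}
C dims 3,3; δ0: rk 2, SNF 1^2
Ȟ^0 = (3 − 2) − 0 = 1, so Ȟ^0 ≅ Z
Ȟ^1 = (3 − 0) − 2 = 1, so Ȟ^1 ≅ Z
Ȟ^2 = (0 − 0) − 0 = 0, so Ȟ^2 ≅ 0

Ȟ^0 ≅ Z, Ȟ^1 ≅ Z and Ȟ^2 ≅ 0


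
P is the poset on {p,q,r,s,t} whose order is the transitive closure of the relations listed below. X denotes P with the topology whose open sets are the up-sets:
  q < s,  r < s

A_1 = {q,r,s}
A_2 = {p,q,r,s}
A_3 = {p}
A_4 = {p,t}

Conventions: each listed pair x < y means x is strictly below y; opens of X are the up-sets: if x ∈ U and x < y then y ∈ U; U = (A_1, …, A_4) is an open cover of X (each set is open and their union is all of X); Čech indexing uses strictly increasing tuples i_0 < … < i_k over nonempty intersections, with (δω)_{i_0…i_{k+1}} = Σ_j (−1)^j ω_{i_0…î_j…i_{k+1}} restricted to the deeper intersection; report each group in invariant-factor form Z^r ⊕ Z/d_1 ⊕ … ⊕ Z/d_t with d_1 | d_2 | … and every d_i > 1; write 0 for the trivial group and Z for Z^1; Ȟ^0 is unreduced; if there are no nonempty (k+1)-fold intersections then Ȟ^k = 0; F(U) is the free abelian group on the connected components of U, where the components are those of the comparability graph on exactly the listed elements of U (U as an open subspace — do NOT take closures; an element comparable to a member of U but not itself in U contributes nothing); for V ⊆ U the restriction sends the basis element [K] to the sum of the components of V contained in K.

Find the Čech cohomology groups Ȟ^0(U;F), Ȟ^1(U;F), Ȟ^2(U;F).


nerve simplices:
  A12={q,r,s} A23={p} A24={p} A34={p}
  A234={p}
components per intersection:
  A1: {q,r,s}
  A2: {p} {q,r,s}
  A3: {p}
  A4: {p} {t}
  A12: {q,r,s}
  A23: {p}
  A24: {p}
  A34: {p}
  A234: {p}
C dims 6,4,1; δ0: rk 3, SNF 1^3; δ1: rk 1, SNF 1^1
degree 0: 6−3−0 = 3 → Ȟ^0 ≅ Z^3
degree 1: 4−1−3 = 0 → Ȟ^1 ≅ 0
degree 2: 1−0−1 = 0 → Ȟ^2 ≅ 0

Ȟ^0(U;F) ≅ Z^3, Ȟ^1(U;F) ≅ 0, Ȟ^2(U;F) ≅ 0


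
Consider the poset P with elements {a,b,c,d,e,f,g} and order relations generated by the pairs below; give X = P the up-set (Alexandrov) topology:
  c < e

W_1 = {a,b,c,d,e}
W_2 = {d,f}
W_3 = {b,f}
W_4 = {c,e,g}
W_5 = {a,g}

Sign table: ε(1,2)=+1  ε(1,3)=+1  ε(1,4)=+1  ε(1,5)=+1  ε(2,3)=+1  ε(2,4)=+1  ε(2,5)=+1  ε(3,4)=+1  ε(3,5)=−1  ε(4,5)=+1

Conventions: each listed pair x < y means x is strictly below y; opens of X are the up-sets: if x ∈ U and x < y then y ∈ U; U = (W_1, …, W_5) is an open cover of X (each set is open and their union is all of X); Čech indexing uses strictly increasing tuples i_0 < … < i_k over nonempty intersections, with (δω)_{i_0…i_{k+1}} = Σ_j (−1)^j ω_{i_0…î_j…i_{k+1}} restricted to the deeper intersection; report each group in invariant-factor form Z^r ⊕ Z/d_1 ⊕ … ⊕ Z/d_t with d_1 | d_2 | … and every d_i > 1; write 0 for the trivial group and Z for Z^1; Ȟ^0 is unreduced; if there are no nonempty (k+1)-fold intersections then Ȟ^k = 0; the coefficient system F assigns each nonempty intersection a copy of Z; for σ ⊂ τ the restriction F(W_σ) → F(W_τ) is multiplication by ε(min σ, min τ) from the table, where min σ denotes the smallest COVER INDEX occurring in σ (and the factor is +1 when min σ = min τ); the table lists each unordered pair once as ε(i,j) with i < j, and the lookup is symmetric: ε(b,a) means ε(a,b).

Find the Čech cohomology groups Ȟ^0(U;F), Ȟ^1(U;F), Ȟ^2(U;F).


Ȟ^0(U;F) ≅ Z; Ȟ^1(U;F) ≅ Z^2; Ȟ^2(U;F) ≅ 0

cover nerve:
  W12={d} W13={b} W14={c,e} W15={a} W23={f} W45={g}
C dims 5,6; δ0: rk 4, SNF 1^4
Ȟ^0: (5−4)−0=1 ⇒ Z
Ȟ^1: (6−0)−4=2 ⇒ Z^2
Ȟ^2: (0−0)−0=0 ⇒ 0


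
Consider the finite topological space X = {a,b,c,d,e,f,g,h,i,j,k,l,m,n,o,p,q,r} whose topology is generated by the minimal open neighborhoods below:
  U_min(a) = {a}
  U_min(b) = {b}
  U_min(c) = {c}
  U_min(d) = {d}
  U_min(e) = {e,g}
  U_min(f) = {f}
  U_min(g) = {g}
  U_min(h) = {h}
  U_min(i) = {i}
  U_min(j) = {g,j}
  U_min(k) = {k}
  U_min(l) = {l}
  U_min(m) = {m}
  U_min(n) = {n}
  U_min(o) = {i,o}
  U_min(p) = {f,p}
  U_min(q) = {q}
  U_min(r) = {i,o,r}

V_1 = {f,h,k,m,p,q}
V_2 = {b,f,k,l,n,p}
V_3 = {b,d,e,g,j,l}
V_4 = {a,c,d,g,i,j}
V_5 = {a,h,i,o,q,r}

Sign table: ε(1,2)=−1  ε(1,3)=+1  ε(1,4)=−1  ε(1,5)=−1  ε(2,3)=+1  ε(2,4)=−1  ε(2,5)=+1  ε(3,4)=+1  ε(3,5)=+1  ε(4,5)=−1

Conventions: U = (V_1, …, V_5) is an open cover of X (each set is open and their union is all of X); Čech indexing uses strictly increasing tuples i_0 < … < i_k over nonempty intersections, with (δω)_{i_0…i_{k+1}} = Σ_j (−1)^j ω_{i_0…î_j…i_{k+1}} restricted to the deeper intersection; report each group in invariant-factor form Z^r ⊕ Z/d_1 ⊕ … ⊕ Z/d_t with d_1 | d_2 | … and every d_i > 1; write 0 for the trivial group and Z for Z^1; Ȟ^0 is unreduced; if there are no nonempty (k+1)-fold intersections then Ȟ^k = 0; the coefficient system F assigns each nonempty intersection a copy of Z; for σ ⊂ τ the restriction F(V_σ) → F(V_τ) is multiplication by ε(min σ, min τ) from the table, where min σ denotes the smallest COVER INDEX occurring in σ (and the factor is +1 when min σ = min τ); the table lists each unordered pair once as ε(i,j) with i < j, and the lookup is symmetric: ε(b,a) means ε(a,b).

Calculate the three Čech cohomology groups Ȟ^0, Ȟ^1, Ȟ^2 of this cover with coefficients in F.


Ȟ^0(U;F) ≅ 0, Ȟ^1(U;F) ≅ Z/2, Ȟ^2(U;F) ≅ 0

nerve simplices:
  V12={f,k,p} V15={h,q} V23={b,l} V34={d,g,j} V45={a,i}
C dims 5,5; δ0: rk 5, SNF 1^4·2
degree 0: 5−5−0 = 0 → Ȟ^0 ≅ 0
degree 1: 5−0−5 = 0 plus torsion [2] → Ȟ^1 ≅ Z/2
degree 2: 0−0−0 = 0 → Ȟ^2 ≅ 0


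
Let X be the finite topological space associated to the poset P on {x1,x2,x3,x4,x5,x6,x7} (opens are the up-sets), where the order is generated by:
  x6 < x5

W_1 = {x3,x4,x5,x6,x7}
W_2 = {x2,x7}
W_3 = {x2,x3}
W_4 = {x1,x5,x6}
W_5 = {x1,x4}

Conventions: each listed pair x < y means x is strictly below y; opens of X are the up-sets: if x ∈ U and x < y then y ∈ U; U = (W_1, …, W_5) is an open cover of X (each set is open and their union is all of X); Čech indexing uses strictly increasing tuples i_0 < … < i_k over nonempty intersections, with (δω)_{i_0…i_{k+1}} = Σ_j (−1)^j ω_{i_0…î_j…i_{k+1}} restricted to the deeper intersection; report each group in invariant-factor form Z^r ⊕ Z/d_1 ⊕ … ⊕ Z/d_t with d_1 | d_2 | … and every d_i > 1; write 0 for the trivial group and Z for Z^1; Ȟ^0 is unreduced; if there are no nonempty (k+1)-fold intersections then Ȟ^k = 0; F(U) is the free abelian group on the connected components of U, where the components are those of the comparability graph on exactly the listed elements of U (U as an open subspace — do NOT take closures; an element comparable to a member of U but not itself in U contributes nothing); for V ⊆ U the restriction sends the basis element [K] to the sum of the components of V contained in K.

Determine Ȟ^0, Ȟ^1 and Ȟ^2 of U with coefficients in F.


Ȟ^0(U;F) ≅ Z^6, Ȟ^1(U;F) ≅ 0 and Ȟ^2(U;F) ≅ 0

intersection data:
  W12={x7} W13={x3} W14={x5,x6} W15={x4} W23={x2} W45={x1}
components per intersection:
  W1: {x3} {x4} {x5,x6} {x7}
  W2: {x2} {x7}
  W3: {x2} {x3}
  W4: {x1} {x5,x6}
  W5: {x1} {x4}
  W12: {x7}
  W13: {x3}
  W14: {x5,x6}
  W15: {x4}
  W23: {x2}
  W45: {x1}
C dims 12,6; δ0: rk 6, SNF 1^6
Ȟ^0 = (12 − 6) − 0 = 6, so Ȟ^0 ≅ Z^6
Ȟ^1 = (6 − 0) − 6 = 0, so Ȟ^1 ≅ 0
Ȟ^2 = (0 − 0) − 0 = 0, so Ȟ^2 ≅ 0


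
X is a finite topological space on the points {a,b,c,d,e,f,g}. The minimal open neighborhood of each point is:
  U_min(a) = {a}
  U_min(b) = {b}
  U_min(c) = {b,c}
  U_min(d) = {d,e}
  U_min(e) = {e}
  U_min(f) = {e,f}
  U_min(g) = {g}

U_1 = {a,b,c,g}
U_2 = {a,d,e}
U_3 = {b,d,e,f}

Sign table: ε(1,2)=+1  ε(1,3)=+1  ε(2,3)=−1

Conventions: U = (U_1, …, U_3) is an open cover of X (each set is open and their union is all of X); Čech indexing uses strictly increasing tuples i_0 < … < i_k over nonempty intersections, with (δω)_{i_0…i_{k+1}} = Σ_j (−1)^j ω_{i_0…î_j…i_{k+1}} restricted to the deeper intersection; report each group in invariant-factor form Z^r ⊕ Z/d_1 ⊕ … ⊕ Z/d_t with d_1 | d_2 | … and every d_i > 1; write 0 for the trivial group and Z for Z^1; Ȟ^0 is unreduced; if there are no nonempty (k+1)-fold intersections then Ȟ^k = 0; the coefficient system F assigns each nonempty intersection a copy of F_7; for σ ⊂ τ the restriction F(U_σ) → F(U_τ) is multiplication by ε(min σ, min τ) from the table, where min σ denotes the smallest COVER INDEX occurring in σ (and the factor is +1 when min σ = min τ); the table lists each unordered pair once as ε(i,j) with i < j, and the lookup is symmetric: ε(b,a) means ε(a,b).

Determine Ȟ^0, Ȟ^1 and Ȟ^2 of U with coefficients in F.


Ȟ^0(U;F) ≅ 0, Ȟ^1(U;F) ≅ 0, Ȟ^2(U;F) ≅ 0

nerve simplices:
  U12={a} U13={b} U23={d,e}
C dims 3,3; δ0: rk_F7 3
degree 0: 3−3−0 = 0 → Ȟ^0 ≅ 0
degree 1: 3−0−3 = 0 → Ȟ^1 ≅ 0
degree 2: 0−0−0 = 0 → Ȟ^2 ≅ 0


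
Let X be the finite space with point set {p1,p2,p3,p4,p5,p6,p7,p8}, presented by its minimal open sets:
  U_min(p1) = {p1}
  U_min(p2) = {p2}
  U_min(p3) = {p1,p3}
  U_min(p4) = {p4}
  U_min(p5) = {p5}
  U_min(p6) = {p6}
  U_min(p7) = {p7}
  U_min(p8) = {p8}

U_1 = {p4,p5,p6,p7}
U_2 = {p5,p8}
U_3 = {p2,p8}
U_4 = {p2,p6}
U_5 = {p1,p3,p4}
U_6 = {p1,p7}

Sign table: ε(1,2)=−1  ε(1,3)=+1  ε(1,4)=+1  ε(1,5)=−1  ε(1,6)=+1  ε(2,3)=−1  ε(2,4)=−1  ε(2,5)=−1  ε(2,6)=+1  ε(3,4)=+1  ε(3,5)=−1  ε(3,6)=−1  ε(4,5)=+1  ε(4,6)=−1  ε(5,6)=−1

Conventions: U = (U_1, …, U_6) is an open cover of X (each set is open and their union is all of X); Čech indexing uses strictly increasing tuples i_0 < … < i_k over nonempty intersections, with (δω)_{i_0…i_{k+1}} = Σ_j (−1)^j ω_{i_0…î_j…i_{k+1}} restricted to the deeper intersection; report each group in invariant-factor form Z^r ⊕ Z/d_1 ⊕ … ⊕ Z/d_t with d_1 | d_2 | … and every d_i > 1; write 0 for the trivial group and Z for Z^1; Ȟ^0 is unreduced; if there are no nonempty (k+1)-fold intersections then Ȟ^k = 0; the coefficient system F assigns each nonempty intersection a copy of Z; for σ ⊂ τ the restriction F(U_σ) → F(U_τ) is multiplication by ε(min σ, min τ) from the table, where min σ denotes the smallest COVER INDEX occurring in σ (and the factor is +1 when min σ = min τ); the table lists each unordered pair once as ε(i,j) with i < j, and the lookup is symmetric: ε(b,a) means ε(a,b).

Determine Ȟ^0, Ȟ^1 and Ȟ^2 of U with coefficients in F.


nonempty overlaps:
  U12={p5} U14={p6} U15={p4} U16={p7} U23={p8} U34={p2} U56={p1}
C dims 6,7; δ0: rk 5, SNF 1^5
degree 0: 6−5−0 = 1 → Ȟ^0 ≅ Z
degree 1: 7−0−5 = 2 → Ȟ^1 ≅ Z^2
degree 2: 0−0−0 = 0 → Ȟ^2 ≅ 0

Ȟ^0 ≅ Z,  Ȟ^1 ≅ Z^2,  Ȟ^2 ≅ 0


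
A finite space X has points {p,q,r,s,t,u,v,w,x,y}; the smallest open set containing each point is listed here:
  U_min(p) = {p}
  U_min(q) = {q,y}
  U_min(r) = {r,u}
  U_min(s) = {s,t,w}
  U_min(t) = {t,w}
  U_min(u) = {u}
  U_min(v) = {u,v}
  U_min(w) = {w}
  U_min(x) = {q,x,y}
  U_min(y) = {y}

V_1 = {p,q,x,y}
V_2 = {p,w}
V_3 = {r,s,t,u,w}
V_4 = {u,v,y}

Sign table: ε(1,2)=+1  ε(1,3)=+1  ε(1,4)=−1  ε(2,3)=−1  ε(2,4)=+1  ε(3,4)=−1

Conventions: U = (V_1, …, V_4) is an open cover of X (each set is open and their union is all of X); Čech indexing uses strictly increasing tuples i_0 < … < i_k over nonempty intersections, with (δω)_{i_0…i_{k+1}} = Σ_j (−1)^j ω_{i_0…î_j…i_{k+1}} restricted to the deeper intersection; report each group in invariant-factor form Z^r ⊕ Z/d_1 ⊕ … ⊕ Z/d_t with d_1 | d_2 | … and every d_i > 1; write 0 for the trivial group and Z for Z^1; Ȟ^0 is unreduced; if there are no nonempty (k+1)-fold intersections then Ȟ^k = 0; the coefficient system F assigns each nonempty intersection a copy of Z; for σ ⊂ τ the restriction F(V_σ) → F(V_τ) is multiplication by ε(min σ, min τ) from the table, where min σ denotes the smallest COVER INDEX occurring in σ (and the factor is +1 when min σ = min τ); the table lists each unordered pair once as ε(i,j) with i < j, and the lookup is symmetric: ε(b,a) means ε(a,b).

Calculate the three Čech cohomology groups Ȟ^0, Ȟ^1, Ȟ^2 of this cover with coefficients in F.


Ȟ^0(U;F) ≅ 0, Ȟ^1(U;F) ≅ Z/2 and Ȟ^2(U;F) ≅ 0

cover nerve:
  V12={p} V14={y} V23={w} V34={u}
C dims 4,4; δ0: rk 4, SNF 1^3·2
Ȟ^0: (4−4)−0=0 ⇒ 0
Ȟ^1: (4−0)−4=0 plus torsion [2] ⇒ Z/2
Ȟ^2: (0−0)−0=0 ⇒ 0


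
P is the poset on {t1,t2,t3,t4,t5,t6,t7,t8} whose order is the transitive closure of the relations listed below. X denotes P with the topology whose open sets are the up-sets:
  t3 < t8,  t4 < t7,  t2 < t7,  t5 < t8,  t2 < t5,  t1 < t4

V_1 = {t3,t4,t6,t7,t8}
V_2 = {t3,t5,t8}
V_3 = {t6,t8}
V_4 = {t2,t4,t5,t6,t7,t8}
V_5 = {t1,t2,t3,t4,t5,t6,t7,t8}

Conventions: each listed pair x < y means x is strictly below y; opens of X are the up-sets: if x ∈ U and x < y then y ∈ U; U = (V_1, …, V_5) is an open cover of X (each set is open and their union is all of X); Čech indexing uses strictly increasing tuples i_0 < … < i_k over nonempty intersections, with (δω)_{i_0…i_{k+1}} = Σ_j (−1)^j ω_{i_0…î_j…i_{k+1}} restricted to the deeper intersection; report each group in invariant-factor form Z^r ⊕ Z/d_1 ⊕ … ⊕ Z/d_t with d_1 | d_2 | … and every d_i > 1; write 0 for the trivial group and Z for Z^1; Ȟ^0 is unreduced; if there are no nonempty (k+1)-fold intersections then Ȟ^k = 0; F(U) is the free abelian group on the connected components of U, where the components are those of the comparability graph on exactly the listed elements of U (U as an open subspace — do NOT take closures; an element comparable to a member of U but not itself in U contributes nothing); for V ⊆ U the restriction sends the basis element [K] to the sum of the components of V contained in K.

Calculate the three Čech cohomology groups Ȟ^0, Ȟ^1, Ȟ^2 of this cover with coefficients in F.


nonempty intersections:
  V12={t3,t8} V13={t6,t8} V14={t4,t6,t7,t8} V15={t3,t4,t6,t7,t8} V23={t8} V24={t5,t8} V25={t3,t5,t8} V34={t6,t8} V35={t6,t8} V45={t2,t4,t5,t6,t7,t8}
  V123={t8} V124={t8} V125={t3,t8} V134={t6,t8} V135={t6,t8} V145={t4,t6,t7,t8} V234={t8} V235={t8} V245={t5,t8} V345={t6,t8}
  V1234={t8} V1235={t8} V1245={t8} V1345={t6,t8} V2345={t8}
  V12345={t8}
components per intersection:
  V1: {t3,t8} {t4,t7} {t6}
  V2: {t3,t5,t8}
  V3: {t6} {t8}
  V4: {t2,t4,t5,t7,t8} {t6}
  V5: {t1,t2,t3,t4,t5,t7,t8} {t6}
  V12: {t3,t8}
  V13: {t6} {t8}
  V14: {t4,t7} {t6} {t8}
  V15: {t3,t8} {t4,t7} {t6}
  V23: {t8}
  V24: {t5,t8}
  V25: {t3,t5,t8}
  V34: {t6} {t8}
  V35: {t6} {t8}
  V45: {t2,t4,t5,t7,t8} {t6}
  V123: {t8}
  V124: {t8}
  V125: {t3,t8}
  V134: {t6} {t8}
  V135: {t6} {t8}
  V145: {t4,t7} {t6} {t8}
  V234: {t8}
  V235: {t8}
  V245: {t5,t8}
  V345: {t6} {t8}
  V1234: {t8}
  V1235: {t8}
  V1245: {t8}
  V1345: {t6} {t8}
  V2345: {t8}
  V12345: {t8}
C dims 10,18,15,6; δ0: rk 8, SNF 1^8; δ1: rk 10, SNF 1^10; δ2: rk 5, SNF 1^5
Ȟ^0: (10−8)−0=2 ⇒ Z^2
Ȟ^1: (18−10)−8=0 ⇒ 0
Ȟ^2: (15−5)−10=0 ⇒ 0

Ȟ^0 ≅ Z^2, Ȟ^1 ≅ 0 and Ȟ^2 ≅ 0


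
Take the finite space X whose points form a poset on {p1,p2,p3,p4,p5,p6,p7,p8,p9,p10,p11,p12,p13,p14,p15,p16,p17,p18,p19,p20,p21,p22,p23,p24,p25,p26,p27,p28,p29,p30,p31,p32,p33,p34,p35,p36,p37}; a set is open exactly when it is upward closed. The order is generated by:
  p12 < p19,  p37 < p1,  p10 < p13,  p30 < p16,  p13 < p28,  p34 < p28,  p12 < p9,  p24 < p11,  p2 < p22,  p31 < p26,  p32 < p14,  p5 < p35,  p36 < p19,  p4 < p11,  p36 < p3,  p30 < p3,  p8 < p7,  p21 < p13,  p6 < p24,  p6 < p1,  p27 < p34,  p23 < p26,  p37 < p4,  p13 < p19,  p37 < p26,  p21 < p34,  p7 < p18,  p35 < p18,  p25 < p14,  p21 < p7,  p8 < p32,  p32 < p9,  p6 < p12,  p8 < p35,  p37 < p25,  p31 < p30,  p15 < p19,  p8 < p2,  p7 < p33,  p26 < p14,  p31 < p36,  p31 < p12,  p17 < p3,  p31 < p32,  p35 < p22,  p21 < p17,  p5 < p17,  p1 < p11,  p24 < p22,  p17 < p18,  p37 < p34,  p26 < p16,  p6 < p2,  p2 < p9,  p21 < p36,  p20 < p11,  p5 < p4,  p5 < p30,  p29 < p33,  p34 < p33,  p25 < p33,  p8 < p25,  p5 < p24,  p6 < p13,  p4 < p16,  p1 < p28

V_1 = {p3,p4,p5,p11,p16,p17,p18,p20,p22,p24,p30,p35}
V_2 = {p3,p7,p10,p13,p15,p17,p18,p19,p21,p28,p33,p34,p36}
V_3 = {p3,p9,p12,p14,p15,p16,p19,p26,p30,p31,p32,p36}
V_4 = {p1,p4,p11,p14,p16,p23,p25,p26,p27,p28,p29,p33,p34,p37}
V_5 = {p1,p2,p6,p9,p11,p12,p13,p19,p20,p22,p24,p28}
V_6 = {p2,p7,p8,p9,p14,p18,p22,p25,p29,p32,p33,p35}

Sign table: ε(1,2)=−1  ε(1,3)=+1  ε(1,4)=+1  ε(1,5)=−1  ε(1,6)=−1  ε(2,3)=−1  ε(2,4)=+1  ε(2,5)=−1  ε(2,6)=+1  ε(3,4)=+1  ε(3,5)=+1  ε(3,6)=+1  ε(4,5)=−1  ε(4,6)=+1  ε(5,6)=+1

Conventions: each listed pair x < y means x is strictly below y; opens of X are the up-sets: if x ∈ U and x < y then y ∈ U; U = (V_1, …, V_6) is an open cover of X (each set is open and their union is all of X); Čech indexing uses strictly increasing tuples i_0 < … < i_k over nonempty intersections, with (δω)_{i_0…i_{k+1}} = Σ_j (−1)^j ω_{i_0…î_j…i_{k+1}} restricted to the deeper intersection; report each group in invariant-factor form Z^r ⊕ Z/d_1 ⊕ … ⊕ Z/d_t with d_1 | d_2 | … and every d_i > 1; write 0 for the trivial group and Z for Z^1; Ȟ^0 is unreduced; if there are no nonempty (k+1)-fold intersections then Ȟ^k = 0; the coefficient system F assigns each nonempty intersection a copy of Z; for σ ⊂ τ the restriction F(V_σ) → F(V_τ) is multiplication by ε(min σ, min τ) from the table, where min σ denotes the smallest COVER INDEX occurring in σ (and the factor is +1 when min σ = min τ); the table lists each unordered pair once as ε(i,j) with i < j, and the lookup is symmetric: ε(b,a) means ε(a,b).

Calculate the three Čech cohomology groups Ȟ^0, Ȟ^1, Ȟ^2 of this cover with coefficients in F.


cover nerve:
  V12={p3,p17,p18} V13={p3,p16,p30} V14={p4,p11,p16} V15={p11,p20,p22,p24} V16={p18,p22,p35} V23={p3,p15,p19,p36} V24={p28,p33,p34} V25={p13,p19,p28} V26={p7,p18,p33} V34={p14,p16,p26} V35={p9,p12,p19} V36={p9,p14,p32} V45={p1,p11,p28} V46={p14,p25,p29,p33} V56={p2,p9,p22}
  V123={p3} V126={p18} V134={p16} V145={p11} V156={p22} V235={p19} V245={p28} V246={p33} V346={p14} V356={p9}
C dims 6,15,10; δ0: rk 6, SNF 1^5·2; δ1: rk 9, SNF 1^9
Ȟ^0: (6−6)−0=0 ⇒ 0
Ȟ^1: (15−9)−6=0 plus torsion [2] ⇒ Z/2
Ȟ^2: (10−0)−9=1 ⇒ Z

Ȟ^0 ≅ 0,  Ȟ^1 ≅ Z/2,  Ȟ^2 ≅ Z


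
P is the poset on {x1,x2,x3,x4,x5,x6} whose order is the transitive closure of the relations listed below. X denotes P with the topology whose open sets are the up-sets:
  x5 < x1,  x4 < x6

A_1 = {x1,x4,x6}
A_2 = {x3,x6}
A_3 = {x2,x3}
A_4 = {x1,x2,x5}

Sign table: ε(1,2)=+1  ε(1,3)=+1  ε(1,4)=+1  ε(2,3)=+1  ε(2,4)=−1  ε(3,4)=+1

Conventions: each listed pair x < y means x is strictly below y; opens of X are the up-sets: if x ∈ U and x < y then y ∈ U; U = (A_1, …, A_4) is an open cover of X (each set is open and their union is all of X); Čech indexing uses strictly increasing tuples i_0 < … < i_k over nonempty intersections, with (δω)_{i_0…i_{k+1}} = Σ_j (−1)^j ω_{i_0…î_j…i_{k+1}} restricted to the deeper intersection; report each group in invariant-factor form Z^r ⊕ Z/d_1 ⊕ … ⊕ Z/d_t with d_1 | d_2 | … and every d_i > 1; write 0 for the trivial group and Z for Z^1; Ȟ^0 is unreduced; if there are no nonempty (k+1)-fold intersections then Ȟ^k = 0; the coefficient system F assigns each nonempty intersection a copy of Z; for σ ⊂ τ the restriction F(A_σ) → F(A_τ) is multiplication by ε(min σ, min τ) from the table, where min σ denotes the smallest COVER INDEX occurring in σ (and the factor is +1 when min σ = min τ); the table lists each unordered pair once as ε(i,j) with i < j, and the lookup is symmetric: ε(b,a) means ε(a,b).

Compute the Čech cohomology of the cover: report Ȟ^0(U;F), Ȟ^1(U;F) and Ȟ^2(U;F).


intersection data:
  A12={x6} A14={x1} A23={x3} A34={x2}
C dims 4,4; δ0: rk 3, SNF 1^3
Ȟ^0 = (4 − 3) − 0 = 1, so Ȟ^0 ≅ Z
Ȟ^1 = (4 − 0) − 3 = 1, so Ȟ^1 ≅ Z
Ȟ^2 = (0 − 0) − 0 = 0, so Ȟ^2 ≅ 0

Ȟ^0(U;F) ≅ Z, Ȟ^1(U;F) ≅ Z, Ȟ^2(U;F) ≅ 0


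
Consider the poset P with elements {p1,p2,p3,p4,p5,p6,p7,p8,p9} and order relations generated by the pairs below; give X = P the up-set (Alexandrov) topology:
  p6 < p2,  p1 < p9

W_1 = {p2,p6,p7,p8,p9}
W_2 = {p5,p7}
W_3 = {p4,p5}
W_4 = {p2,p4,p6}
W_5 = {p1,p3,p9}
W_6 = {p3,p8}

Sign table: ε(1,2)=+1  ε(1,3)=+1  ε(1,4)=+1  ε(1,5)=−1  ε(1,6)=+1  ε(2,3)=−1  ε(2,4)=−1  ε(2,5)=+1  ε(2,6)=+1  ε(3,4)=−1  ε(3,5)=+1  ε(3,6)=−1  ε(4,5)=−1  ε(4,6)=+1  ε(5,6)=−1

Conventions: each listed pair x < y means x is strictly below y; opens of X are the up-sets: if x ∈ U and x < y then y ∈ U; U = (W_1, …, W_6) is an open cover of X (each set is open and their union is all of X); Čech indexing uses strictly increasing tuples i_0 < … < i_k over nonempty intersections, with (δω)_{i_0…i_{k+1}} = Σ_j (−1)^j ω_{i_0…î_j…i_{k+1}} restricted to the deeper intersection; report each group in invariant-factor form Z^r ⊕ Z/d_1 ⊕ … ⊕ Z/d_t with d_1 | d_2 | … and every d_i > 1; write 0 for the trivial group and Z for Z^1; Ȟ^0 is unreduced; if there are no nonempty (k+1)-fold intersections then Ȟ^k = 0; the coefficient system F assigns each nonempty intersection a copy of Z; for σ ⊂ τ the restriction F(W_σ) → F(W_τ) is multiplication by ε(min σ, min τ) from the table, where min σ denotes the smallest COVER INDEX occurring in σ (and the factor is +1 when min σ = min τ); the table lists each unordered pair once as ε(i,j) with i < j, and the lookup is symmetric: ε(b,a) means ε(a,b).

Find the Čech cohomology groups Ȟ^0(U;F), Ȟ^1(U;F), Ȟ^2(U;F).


Ȟ^0 = Z,  Ȟ^1 = Z^2,  Ȟ^2 = 0

nerve of the cover:
  W12={p7} W14={p2,p6} W15={p9} W16={p8} W23={p5} W34={p4} W56={p3}
C dims 6,7; δ0: rk 5, SNF 1^5
Ȟ^0 = (6 − 5) − 0 = 1, so Ȟ^0 ≅ Z
Ȟ^1 = (7 − 0) − 5 = 2, so Ȟ^1 ≅ Z^2
Ȟ^2 = (0 − 0) − 0 = 0, so Ȟ^2 ≅ 0
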